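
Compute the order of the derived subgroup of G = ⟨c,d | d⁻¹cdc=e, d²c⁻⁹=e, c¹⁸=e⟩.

G' = [G, G] is generated by all commutators. The generator-pair commutators are: [c, d] = c².
The subgroup they normally generate is {e, c², c⁴, c⁶, c⁸, c¹⁰, c¹², c¹⁴, c¹⁶}, of order 9.
Check: |G/G'| = 36/9 = 4 is the order of the abelianisation.

Answer: 9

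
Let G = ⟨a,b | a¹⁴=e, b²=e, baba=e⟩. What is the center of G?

An element z ∈ Z(G) iff z commutes with every generator.
For example a⁷ is central: (a⁷)·a = a⁸ = a·(a⁷); (a⁷)·b = a⁷b = b·(a⁷).
Whereas a ∉ Z(G) since a·b = ab ≠ a¹³b = b·a.
Checking each of the 28 elements this way gives Z(G) = {e, a⁷}, of order 2.

Answer: {e, a⁷}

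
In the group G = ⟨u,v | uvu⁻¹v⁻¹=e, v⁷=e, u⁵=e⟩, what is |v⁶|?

Compute successive powers until reaching e:
  (v⁶)¹ = v⁶, (v⁶)² = v⁵, (v⁶)³ = v⁴, (v⁶)⁴ = v³, (v⁶)⁵ = v², (v⁶)⁶ = v, (v⁶)⁷ = e.
The smallest positive k with (v⁶)ᵏ = e is 7.

Answer: 7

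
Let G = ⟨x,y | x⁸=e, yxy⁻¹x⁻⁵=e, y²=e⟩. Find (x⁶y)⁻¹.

The order of (x⁶y) is 4 (smallest k with (x⁶y)ᵏ = e), so (x⁶y)⁻¹ = (x⁶y)³ = x²y.
Check: (x⁶y) · (x²y) → (x⁶y) · x² = y;   y · y = e, giving e as required.

Answer: x²y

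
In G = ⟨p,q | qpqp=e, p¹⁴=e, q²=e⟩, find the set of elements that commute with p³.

⟨p³⟩ ⊆ C_G(p³) since powers of p³ commute with p³; so |C_G(p³)| ≥ |⟨p³⟩| = 14.
By orbit–stabilizer, |C_G(p³)| = |G| / |conj. class of p³| = 28 / 2 = 14.
The 14 elements commuting with p³ are {e, p, p², p³, p⁴, p⁵, p⁶, p⁷, p⁸, p⁹, p¹⁰, p¹¹, p¹², p¹³}.

Answer: {e, p, p², p³, p⁴, p⁵, p⁶, p⁷, p⁸, p⁹, p¹⁰, p¹¹, p¹², p¹³}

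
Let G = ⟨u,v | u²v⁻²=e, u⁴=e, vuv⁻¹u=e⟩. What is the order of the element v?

Compute successive powers until reaching e:
  v¹ = v, v² = u², v³ = v⁻¹, v⁴ = e.
The smallest positive k with vᵏ = e is 4.

Answer: 4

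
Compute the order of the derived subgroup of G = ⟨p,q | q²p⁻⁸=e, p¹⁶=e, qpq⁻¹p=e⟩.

G' = [G, G] is generated by all commutators. The generator-pair commutators are: [p, q] = p².
The subgroup they normally generate is {e, p², p⁴, p⁶, p⁸, p¹⁰, p¹², p¹⁴}, of order 8.
Check: |G/G'| = 32/8 = 4 is the order of the abelianisation.

Answer: 8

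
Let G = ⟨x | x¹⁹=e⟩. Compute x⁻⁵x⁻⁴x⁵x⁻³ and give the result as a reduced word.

Multiply left to right, reducing at each step:
  (x¹⁴) · x⁻⁴ = x¹⁰
  (x¹⁰) · x⁵ = x¹⁵
  (x¹⁵) · x⁻³ = x¹²

Answer: x¹²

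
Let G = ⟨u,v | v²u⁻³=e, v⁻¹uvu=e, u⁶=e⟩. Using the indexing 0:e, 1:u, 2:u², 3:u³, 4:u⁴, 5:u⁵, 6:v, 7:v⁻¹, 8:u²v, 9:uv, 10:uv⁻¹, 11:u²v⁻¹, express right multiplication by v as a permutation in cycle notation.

(0 6 3 7)(1 9 4 10)(2 8 5 11)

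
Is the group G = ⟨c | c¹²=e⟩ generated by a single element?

|G| = 12. The element c has order 12 (its powers give 12 distinct elements), so ⟨c⟩ = G and G is cyclic.

Answer: Yes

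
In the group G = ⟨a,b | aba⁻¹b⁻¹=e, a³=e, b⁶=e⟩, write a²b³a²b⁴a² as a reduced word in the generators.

Multiply left to right, reducing at each step:
  (a²) · b³ = a²b³
  (a²b³) · a² = ab³
  (ab³) · b⁴ = ab
  (ab) · a² = b

Answer: b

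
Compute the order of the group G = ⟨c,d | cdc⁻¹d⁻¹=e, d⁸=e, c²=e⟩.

Enumerate words in the generators, reducing via the relations: the distinct elements are
  {c, d, e, cd, d², d³, d⁴, d⁵, d⁶, d⁷, cd², cd³, cd⁴, cd⁵, cd⁶, cd⁷}.
No further products give new elements, so |G| = 16.

Answer: 16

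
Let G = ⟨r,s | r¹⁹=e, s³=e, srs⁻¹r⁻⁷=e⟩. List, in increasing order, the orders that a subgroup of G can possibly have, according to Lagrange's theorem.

|G| = 57 = 3 · 19. By Lagrange's theorem the order of any subgroup divides 57; the divisors of 57 are 1, 3, 19, 57.

Answer: 1, 3, 19, 57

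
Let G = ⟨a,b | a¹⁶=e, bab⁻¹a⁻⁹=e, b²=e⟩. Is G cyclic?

Every cyclic group is abelian. But a·b = ab while b·a = a⁹b, so a·b ≠ b·a and G is not abelian. Hence G is not cyclic.

Answer: No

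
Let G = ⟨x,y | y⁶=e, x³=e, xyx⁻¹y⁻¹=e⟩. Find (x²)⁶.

Compute successive powers of (x²), reducing at each step:
  (x²)²: (x²) · x² = x
  (x²)³: x · x² = e
  (x²)⁴: e · x² = x²
  (x²)⁵: (x²) · x² = x
  (x²)⁶: x · x² = e

Answer: e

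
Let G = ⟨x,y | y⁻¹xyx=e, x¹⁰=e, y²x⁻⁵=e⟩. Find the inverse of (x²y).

The order of (x²y) is 4 (smallest k with (x²y)ᵏ = e), so (x²y)⁻¹ = (x²y)³ = x²y⁻¹.
Check: (x²y) · (x²y⁻¹) → (x²y) · x² = y;   y · y⁻¹ = e, giving e as required.

Answer: x²y⁻¹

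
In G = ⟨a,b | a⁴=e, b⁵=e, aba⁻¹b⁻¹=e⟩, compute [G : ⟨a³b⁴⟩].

First find ord(a³b⁴) by computing successive powers:
  (a³b⁴)¹ = a³b⁴, (a³b⁴)² = a²b³, (a³b⁴)³ = ab², (a³b⁴)⁴ = b, (a³b⁴)⁵ = a³, (a³b⁴)⁶ = a²b⁴, (a³b⁴)⁷ = ab³, (a³b⁴)⁸ = b², (a³b⁴)⁹ = a³b, (a³b⁴)¹⁰ = a², (a³b⁴)¹¹ = ab⁴, (a³b⁴)¹² = b³, (a³b⁴)¹³ = a³b², (a³b⁴)¹⁴ = a²b, (a³b⁴)¹⁵ = a, (a³b⁴)¹⁶ = b⁴, (a³b⁴)¹⁷ = a³b³, (a³b⁴)¹⁸ = a²b², (a³b⁴)¹⁹ = ab, (a³b⁴)²⁰ = e.
So |⟨a³b⁴⟩| = ord(a³b⁴) = 20. With |G| = 20, by Lagrange [G : ⟨a³b⁴⟩] = 20/20 = 1.

Answer: 1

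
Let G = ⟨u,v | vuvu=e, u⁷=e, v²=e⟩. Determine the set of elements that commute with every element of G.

An element z ∈ Z(G) iff z commutes with every generator.
For example e is central: e·u = u = u·e; e·v = v = v·e.
Whereas u ∉ Z(G) since u·v = uv ≠ u⁶v = v·u.
Checking each of the 14 elements this way gives Z(G) = {e}, of order 1.

Answer: {e}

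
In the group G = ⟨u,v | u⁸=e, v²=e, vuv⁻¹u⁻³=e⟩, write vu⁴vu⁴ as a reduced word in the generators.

Multiply left to right, reducing at each step:
  v · u⁴ = u⁴v
  (u⁴v) · v = u⁴
  (u⁴) · u⁴ = e

Answer: e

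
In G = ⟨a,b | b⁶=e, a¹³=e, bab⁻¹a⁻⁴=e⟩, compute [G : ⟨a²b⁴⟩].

First find ord(a²b⁴) by computing successive powers:
  (a²b⁴)¹ = a²b⁴, (a²b⁴)² = a⁷b², (a²b⁴)³ = e.
So |⟨a²b⁴⟩| = ord(a²b⁴) = 3. With |G| = 78, by Lagrange [G : ⟨a²b⁴⟩] = 78/3 = 26.

Answer: 26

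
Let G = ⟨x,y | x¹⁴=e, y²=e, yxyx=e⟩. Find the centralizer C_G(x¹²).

⟨x¹²⟩ ⊆ C_G(x¹²) since powers of x¹² commute with x¹²; so |C_G(x¹²)| ≥ |⟨x¹²⟩| = 7.
By orbit–stabilizer, |C_G(x¹²)| = |G| / |conj. class of x¹²| = 28 / 2 = 14.
The 14 elements commuting with x¹² are {e, x, x², x³, x⁴, x⁵, x⁶, x⁷, x⁸, x⁹, x¹⁰, x¹¹, x¹², x¹³}.

Answer: {e, x, x², x³, x⁴, x⁵, x⁶, x⁷, x⁸, x⁹, x¹⁰, x¹¹, x¹², x¹³}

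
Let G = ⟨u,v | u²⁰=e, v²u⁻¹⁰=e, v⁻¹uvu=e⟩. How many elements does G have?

Enumerate words in the generators, reducing via the relations: the distinct elements are
  {e, u, v, uv, u², u³, u⁴, u⁵, u⁶, u⁷, u⁸, u⁹, u²v, u³v, u¹², u¹³, u¹¹, u¹⁰, u¹⁴, u¹⁵, u¹⁶, u¹⁷, u¹⁸, u¹⁹, u⁴v, u⁵v, u⁶v, u⁷v, u⁸v, u⁹v, v⁻¹, uv⁻¹, u²v⁻¹, u³v⁻¹, u⁴v⁻¹, u⁵v⁻¹, u⁶v⁻¹, u⁷v⁻¹, u⁸v⁻¹, u⁹v⁻¹}.
No further products give new elements, so |G| = 40.

Answer: 40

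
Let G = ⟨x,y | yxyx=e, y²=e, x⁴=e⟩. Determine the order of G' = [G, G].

G' = [G, G] is generated by all commutators. The generator-pair commutators are: [x, y] = x².
The subgroup they normally generate is {e, x²}, of order 2.
Check: |G/G'| = 8/2 = 4 is the order of the abelianisation.

Answer: 2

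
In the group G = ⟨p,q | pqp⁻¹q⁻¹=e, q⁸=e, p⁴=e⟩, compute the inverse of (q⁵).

The order of (q⁵) is 8 (smallest k with (q⁵)ᵏ = e), so (q⁵)⁻¹ = (q⁵)⁷ = q³.
Check: (q⁵) · (q³) → (q⁵) · q³ = e, giving e as required.

Answer: q³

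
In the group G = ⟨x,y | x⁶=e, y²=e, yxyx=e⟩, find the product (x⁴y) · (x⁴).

Compute (x⁴y) · (x⁴) by multiplying left to right and reducing via the relations at each step:
  (x⁴y) · x⁴ = y

Answer: y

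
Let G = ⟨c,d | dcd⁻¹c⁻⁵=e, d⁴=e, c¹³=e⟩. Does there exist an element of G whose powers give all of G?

Every cyclic group is abelian. But c·d = cd while d·c = c⁵d, so c·d ≠ d·c and G is not abelian. Hence G is not cyclic.

Answer: No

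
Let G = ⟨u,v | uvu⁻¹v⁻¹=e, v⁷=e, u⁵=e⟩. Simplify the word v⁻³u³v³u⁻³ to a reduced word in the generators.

Multiply left to right, reducing at each step:
  (v⁴) · u³ = u³v⁴
  (u³v⁴) · v³ = u³
  (u³) · u⁻³ = e

Answer: e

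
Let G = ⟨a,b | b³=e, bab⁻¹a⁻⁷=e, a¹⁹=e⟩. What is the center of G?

An element z ∈ Z(G) iff z commutes with every generator.
For example e is central: e·a = a = a·e; e·b = b = b·e.
Whereas a ∉ Z(G) since a·b = ab ≠ a⁷b = b·a.
Checking each of the 57 elements this way gives Z(G) = {e}, of order 1.

Answer: {e}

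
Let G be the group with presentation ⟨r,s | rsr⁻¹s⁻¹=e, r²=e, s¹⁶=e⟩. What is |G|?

Enumerate words in the generators, reducing via the relations: the distinct elements are
  {e, r, s, rs, s², s³, s⁴, s⁵, s⁶, s⁷, s⁸, s⁹, rs², rs³, rs⁴, rs⁵, rs⁶, rs⁷, rs⁸, rs⁹, s¹², s¹³, s¹¹, s¹⁰, s¹⁴, s¹⁵, rs¹², rs¹³, rs¹¹, rs¹⁰, rs¹⁴, rs¹⁵}.
No further products give new elements, so |G| = 32.

Answer: 32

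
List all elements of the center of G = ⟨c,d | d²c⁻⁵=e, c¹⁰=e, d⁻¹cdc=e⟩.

An element z ∈ Z(G) iff z commutes with every generator.
For example c⁵ is central: (c⁵)·c = c⁶ = c·(c⁵); (c⁵)·d = d⁻¹ = d·(c⁵).
Whereas c ∉ Z(G) since c·d = cd ≠ c⁴d⁻¹ = d·c.
Checking each of the 20 elements this way gives Z(G) = {e, c⁵}, of order 2.

Answer: {e, c⁵}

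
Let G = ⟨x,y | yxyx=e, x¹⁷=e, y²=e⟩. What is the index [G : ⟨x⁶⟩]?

First find ord(x⁶) by computing successive powers:
  (x⁶)¹ = x⁶, (x⁶)² = x¹², (x⁶)³ = x, (x⁶)⁴ = x⁷, (x⁶)⁵ = x¹³, (x⁶)⁶ = x², (x⁶)⁷ = x⁸, (x⁶)⁸ = x¹⁴, (x⁶)⁹ = x³, (x⁶)¹⁰ = x⁹, (x⁶)¹¹ = x¹⁵, (x⁶)¹² = x⁴, (x⁶)¹³ = x¹⁰, (x⁶)¹⁴ = x¹⁶, (x⁶)¹⁵ = x⁵, (x⁶)¹⁶ = x¹¹, (x⁶)¹⁷ = e.
So |⟨x⁶⟩| = ord(x⁶) = 17. With |G| = 34, by Lagrange [G : ⟨x⁶⟩] = 34/17 = 2.

Answer: 2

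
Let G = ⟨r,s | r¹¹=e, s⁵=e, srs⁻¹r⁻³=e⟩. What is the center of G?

An element z ∈ Z(G) iff z commutes with every generator.
For example e is central: e·r = r = r·e; e·s = s = s·e.
Whereas r ∉ Z(G) since r·s = rs ≠ r³s = s·r.
Checking each of the 55 elements this way gives Z(G) = {e}, of order 1.

Answer: {e}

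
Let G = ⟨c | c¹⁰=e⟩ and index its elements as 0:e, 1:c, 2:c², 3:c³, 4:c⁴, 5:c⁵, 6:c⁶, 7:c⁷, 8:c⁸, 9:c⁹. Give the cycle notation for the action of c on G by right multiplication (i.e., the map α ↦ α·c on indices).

(0 1 2 3 4 5 6 7 8 9)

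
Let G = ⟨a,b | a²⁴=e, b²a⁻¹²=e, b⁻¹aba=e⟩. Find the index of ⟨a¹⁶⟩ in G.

First find ord(a¹⁶) by computing successive powers:
  (a¹⁶)¹ = a¹⁶, (a¹⁶)² = a⁸, (a¹⁶)³ = e.
So |⟨a¹⁶⟩| = ord(a¹⁶) = 3. With |G| = 48, by Lagrange [G : ⟨a¹⁶⟩] = 48/3 = 16.

Answer: 16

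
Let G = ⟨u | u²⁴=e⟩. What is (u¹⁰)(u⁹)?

Compute (u¹⁰) · (u⁹) by multiplying left to right and reducing via the relations at each step:
  (u¹⁰) · u⁹ = u¹⁹

Answer: u¹⁹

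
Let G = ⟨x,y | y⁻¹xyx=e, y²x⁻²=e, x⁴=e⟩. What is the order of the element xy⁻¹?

Compute successive powers until reaching e:
  (xy⁻¹)¹ = xy⁻¹, (xy⁻¹)² = x², (xy⁻¹)³ = xy, (xy⁻¹)⁴ = e.
The smallest positive k with (xy⁻¹)ᵏ = e is 4.

Answer: 4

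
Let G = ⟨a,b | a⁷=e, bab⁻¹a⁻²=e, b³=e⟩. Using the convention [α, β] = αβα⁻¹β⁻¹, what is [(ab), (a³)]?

[(ab), (a³)] = (ab)·(a³)·(ab)⁻¹·(a³)⁻¹.
  (ab) · (a³) = b
  b · (a³b²) = a⁶
  (a⁶) · (a⁴) = a³

Answer: a³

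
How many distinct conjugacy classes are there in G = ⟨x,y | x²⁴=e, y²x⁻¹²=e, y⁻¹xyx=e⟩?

The conjugacy classes (representative and size) are:
  [e] (size 1), [x] (size 2), [x²] (size 2), [x³] (size 2), [x⁴] (size 2), [x⁵] (size 2), [x¹⁸] (size 2), [x⁷] (size 2), [x¹⁶] (size 2), [x¹⁵] (size 2), [x¹⁴] (size 2), [x¹³] (size 2), [x¹²] (size 1), [x⁶y] (size 12), [x⁵y⁻¹] (size 12).
Class equation: 1 + 2 + 2 + 2 + 2 + 2 + 2 + 2 + 2 + 2 + 2 + 2 + 1 + 12 + 12 = 48 = |G|. So G has 15 conjugacy classes.

Answer: 15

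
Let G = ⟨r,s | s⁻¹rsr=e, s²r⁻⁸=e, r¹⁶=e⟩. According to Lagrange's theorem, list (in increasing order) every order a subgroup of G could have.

|G| = 32 = 2⁵. By Lagrange's theorem the order of any subgroup divides 32; the divisors of 32 are 1, 2, 4, 8, 16, 32.

Answer: 1, 2, 4, 8, 16, 32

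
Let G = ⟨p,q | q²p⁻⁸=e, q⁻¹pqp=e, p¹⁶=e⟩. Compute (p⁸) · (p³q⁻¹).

Compute (p⁸) · (p³q⁻¹) by multiplying left to right and reducing via the relations at each step:
  (p⁸) · p³ = p¹¹
  (p¹¹) · q⁻¹ = p³q

Answer: p³q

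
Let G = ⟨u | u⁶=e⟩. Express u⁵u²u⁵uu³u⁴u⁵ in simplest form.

Multiply left to right, reducing at each step:
  (u⁵) · u² = u
  u · u⁵ = e
  e · u = u
  u · u³ = u⁴
  (u⁴) · u⁴ = u²
  (u²) · u⁵ = u

Answer: u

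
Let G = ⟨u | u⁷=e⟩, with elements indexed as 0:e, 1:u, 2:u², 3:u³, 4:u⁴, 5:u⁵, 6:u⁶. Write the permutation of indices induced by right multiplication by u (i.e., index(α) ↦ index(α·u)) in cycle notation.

(0 1 2 3 4 5 6)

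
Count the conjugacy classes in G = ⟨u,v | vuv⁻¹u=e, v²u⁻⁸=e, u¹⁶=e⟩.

The conjugacy classes (representative and size) are:
  [e] (size 1), [u] (size 2), [u¹⁴] (size 2), [u¹³] (size 2), [u¹²] (size 2), [u⁵] (size 2), [u¹⁰] (size 2), [u⁷] (size 2), [u⁸] (size 1), [v⁻¹] (size 8), [u⁷v⁻¹] (size 8).
Class equation: 1 + 2 + 2 + 2 + 2 + 2 + 2 + 2 + 1 + 8 + 8 = 32 = |G|. So G has 11 conjugacy classes.

Answer: 11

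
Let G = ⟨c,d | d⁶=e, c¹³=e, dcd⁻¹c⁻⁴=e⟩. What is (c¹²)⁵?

Compute successive powers of (c¹²), reducing at each step:
  (c¹²)²: (c¹²) · c¹² = c¹¹
  (c¹²)³: (c¹¹) · c¹² = c¹⁰
  (c¹²)⁴: (c¹⁰) · c¹² = c⁹
  (c¹²)⁵: (c⁹) · c¹² = c⁸

Answer: c⁸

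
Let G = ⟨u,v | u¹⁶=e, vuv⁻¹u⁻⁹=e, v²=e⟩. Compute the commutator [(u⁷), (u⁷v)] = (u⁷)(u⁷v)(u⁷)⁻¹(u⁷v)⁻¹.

[(u⁷), (u⁷v)] = (u⁷)·(u⁷v)·(u⁷)⁻¹·(u⁷v)⁻¹.
  (u⁷) · (u⁷v) = u¹⁴v
  (u¹⁴v) · (u⁹) = u¹⁵v
  (u¹⁵v) · (uv) = u⁸

Answer: u⁸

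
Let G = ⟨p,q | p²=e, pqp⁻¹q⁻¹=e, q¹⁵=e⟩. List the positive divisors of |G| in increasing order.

|G| = 30 = 2 · 3 · 5. By Lagrange's theorem the order of any subgroup divides 30; the divisors of 30 are 1, 2, 3, 5, 6, 10, 15, 30.

Answer: 1, 2, 3, 5, 6, 10, 15, 30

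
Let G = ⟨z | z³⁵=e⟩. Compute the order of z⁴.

Compute successive powers until reaching e:
  (z⁴)¹ = z⁴, (z⁴)² = z⁸, (z⁴)³ = z¹², (z⁴)⁴ = z¹⁶, (z⁴)⁵ = z²⁰, (z⁴)⁶ = z²⁴, (z⁴)⁷ = z²⁸, (z⁴)⁸ = z³², (z⁴)⁹ = z, (z⁴)¹⁰ = z⁵, (z⁴)¹¹ = z⁹, (z⁴)¹² = z¹³, (z⁴)¹³ = z¹⁷, (z⁴)¹⁴ = z²¹, (z⁴)¹⁵ = z²⁵, (z⁴)¹⁶ = z²⁹, (z⁴)¹⁷ = z³³, (z⁴)¹⁸ = z², (z⁴)¹⁹ = z⁶, (z⁴)²⁰ = z¹⁰, (z⁴)²¹ = z¹⁴, (z⁴)²² = z¹⁸, (z⁴)²³ = z²², (z⁴)²⁴ = z²⁶, (z⁴)²⁵ = z³⁰, (z⁴)²⁶ = z³⁴, (z⁴)²⁷ = z³, (z⁴)²⁸ = z⁷, (z⁴)²⁹ = z¹¹, (z⁴)³⁰ = z¹⁵, (z⁴)³¹ = z¹⁹, (z⁴)³² = z²³, (z⁴)³³ = z²⁷, (z⁴)³⁴ = z³¹, (z⁴)³⁵ = e.
The smallest positive k with (z⁴)ᵏ = e is 35.

Answer: 35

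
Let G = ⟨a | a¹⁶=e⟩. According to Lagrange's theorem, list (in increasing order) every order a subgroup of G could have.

|G| = 16 = 2⁴. By Lagrange's theorem the order of any subgroup divides 16; the divisors of 16 are 1, 2, 4, 8, 16.

Answer: 1, 2, 4, 8, 16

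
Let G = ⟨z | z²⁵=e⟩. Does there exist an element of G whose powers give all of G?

|G| = 25. The element z has order 25 (its powers give 25 distinct elements), so ⟨z⟩ = G and G is cyclic.

Answer: Yes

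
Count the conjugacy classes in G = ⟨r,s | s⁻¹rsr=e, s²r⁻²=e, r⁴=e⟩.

The conjugacy classes (representative and size) are:
  [e] (size 1), [r³] (size 2), [r²] (size 1), [s⁻¹] (size 2), [rs⁻¹] (size 2).
Class equation: 1 + 2 + 1 + 2 + 2 = 8 = |G|. So G has 5 conjugacy classes.

Answer: 5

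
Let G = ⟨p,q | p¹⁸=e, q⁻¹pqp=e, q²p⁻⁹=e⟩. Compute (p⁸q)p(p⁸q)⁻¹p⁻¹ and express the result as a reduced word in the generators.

[(p⁸q), p] = (p⁸q)·p·(p⁸q)⁻¹·p⁻¹.
  (p⁸q) · p = p⁷q
  (p⁷q) · (p⁸q⁻¹) = p¹⁷
  (p¹⁷) · (p¹⁷) = p¹⁶

Answer: p¹⁶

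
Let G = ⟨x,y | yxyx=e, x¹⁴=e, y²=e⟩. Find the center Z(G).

An element z ∈ Z(G) iff z commutes with every generator.
For example x⁷ is central: (x⁷)·x = x⁸ = x·(x⁷); (x⁷)·y = x⁷y = y·(x⁷).
Whereas x ∉ Z(G) since x·y = xy ≠ x¹³y = y·x.
Checking each of the 28 elements this way gives Z(G) = {e, x⁷}, of order 2.

Answer: {e, x⁷}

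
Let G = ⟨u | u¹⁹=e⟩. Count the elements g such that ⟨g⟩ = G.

G is cyclic of order 19. An element generates G iff its order is 19, and a cyclic group of order 19 has exactly φ(19) = 18 such elements.

Answer: 18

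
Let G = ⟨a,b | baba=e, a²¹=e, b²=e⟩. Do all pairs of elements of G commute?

a·b = ab but b·a = a²⁰b, so a·b ≠ b·a and G is not abelian.

Answer: No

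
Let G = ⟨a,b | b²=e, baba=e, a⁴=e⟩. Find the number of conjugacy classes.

The conjugacy classes (representative and size) are:
  [e] (size 1), [a] (size 2), [a²] (size 1), [a²b] (size 2), [a³b] (size 2).
Class equation: 1 + 2 + 1 + 2 + 2 = 8 = |G|. So G has 5 conjugacy classes.

Answer: 5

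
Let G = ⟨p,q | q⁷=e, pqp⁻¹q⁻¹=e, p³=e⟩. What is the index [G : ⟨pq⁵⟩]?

First find ord(pq⁵) by computing successive powers:
  (pq⁵)¹ = pq⁵, (pq⁵)² = p²q³, (pq⁵)³ = q, (pq⁵)⁴ = pq⁶, (pq⁵)⁵ = p²q⁴, (pq⁵)⁶ = q², (pq⁵)⁷ = p, (pq⁵)⁸ = p²q⁵, (pq⁵)⁹ = q³, (pq⁵)¹⁰ = pq, (pq⁵)¹¹ = p²q⁶, (pq⁵)¹² = q⁴, (pq⁵)¹³ = pq², (pq⁵)¹⁴ = p², (pq⁵)¹⁵ = q⁵, (pq⁵)¹⁶ = pq³, (pq⁵)¹⁷ = p²q, (pq⁵)¹⁸ = q⁶, (pq⁵)¹⁹ = pq⁴, (pq⁵)²⁰ = p²q², (pq⁵)²¹ = e.
So |⟨pq⁵⟩| = ord(pq⁵) = 21. With |G| = 21, by Lagrange [G : ⟨pq⁵⟩] = 21/21 = 1.

Answer: 1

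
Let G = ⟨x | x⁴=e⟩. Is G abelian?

G has a single generator, so G is cyclic and hence abelian.

Answer: Yes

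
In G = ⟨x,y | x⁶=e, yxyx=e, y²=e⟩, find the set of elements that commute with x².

⟨x²⟩ ⊆ C_G(x²) since powers of x² commute with x²; so |C_G(x²)| ≥ |⟨x²⟩| = 3.
By orbit–stabilizer, |C_G(x²)| = |G| / |conj. class of x²| = 12 / 2 = 6.
The 6 elements commuting with x² are {e, x, x², x³, x⁴, x⁵}.

Answer: {e, x, x², x³, x⁴, x⁵}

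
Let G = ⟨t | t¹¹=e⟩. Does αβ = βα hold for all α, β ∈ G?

G has a single generator, so G is cyclic and hence abelian.

Answer: Yes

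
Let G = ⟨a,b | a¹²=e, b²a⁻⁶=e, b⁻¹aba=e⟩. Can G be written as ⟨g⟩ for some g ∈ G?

Every cyclic group is abelian. But a·b = ab while b·a = a⁵b⁻¹, so a·b ≠ b·a and G is not abelian. Hence G is not cyclic.

Answer: No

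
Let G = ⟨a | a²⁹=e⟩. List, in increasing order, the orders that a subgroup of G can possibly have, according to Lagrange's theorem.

|G| = 29 = 29. By Lagrange's theorem the order of any subgroup divides 29; the divisors of 29 are 1, 29.

Answer: 1, 29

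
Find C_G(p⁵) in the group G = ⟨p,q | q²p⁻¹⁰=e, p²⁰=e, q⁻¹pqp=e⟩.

⟨p⁵⟩ ⊆ C_G(p⁵) since powers of p⁵ commute with p⁵; so |C_G(p⁵)| ≥ |⟨p⁵⟩| = 4.
By orbit–stabilizer, |C_G(p⁵)| = |G| / |conj. class of p⁵| = 40 / 2 = 20.
The 20 elements commuting with p⁵ are {e, p, p², p³, p⁴, p⁵, p⁶, p⁷, p⁸, p⁹, p¹⁰, p¹¹, p¹², p¹³, p¹⁴, p¹⁵, p¹⁶, p¹⁷, p¹⁸, p¹⁹}.

Answer: {e, p, p², p³, p⁴, p⁵, p⁶, p⁷, p⁸, p⁹, p¹⁰, p¹¹, p¹², p¹³, p¹⁴, p¹⁵, p¹⁶, p¹⁷, p¹⁸, p¹⁹}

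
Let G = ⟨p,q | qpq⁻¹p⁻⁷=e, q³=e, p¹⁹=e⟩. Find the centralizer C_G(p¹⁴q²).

⟨p¹⁴q²⟩ ⊆ C_G(p¹⁴q²) since powers of p¹⁴q² commute with p¹⁴q²; so |C_G(p¹⁴q²)| ≥ |⟨p¹⁴q²⟩| = 3.
By orbit–stabilizer, |C_G(p¹⁴q²)| = |G| / |conj. class of p¹⁴q²| = 57 / 19 = 3.
The 3 elements commuting with p¹⁴q² are {e, p¹⁶q, p¹⁴q²}.

Answer: {e, p¹⁶q, p¹⁴q²}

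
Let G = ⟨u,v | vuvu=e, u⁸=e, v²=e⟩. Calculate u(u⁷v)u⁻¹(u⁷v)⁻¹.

[u, (u⁷v)] = u·(u⁷v)·u⁻¹·(u⁷v)⁻¹.
  u · (u⁷v) = v
  v · (u⁷) = uv
  (uv) · (u⁷v) = u²

Answer: u²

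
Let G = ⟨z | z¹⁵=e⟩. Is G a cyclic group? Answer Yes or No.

|G| = 15. The element z has order 15 (its powers give 15 distinct elements), so ⟨z⟩ = G and G is cyclic.

Answer: Yes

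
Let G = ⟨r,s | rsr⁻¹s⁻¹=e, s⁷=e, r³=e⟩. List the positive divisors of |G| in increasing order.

|G| = 21 = 3 · 7. By Lagrange's theorem the order of any subgroup divides 21; the divisors of 21 are 1, 3, 7, 21.

Answer: 1, 3, 7, 21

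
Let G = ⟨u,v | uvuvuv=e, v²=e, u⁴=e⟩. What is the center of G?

An element z ∈ Z(G) iff z commutes with every generator.
For example e is central: e·u = u = u·e; e·v = v = v·e.
Whereas u ∉ Z(G) since u·v = uv ≠ vu = v·u.
Checking each of the 24 elements this way gives Z(G) = {e}, of order 1.

Answer: {e}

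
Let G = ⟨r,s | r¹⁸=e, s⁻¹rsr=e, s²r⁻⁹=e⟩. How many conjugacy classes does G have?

The conjugacy classes (representative and size) are:
  [e] (size 1), [r¹⁷] (size 2), [r¹⁶] (size 2), [r³] (size 2), [r¹⁴] (size 2), [r¹³] (size 2), [r¹²] (size 2), [r¹¹] (size 2), [r¹⁰] (size 2), [r⁹] (size 1), [r⁸s] (size 9), [rs] (size 9).
Class equation: 1 + 2 + 2 + 2 + 2 + 2 + 2 + 2 + 2 + 1 + 9 + 9 = 36 = |G|. So G has 12 conjugacy classes.

Answer: 12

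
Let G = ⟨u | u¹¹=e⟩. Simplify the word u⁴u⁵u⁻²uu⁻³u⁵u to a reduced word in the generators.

Multiply left to right, reducing at each step:
  (u⁴) · u⁵ = u⁹
  (u⁹) · u⁻² = u⁷
  (u⁷) · u = u⁸
  (u⁸) · u⁻³ = u⁵
  (u⁵) · u⁵ = u¹⁰
  (u¹⁰) · u = e

Answer: e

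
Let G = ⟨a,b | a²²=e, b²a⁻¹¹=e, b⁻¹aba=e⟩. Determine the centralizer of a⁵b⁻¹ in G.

⟨a⁵b⁻¹⟩ ⊆ C_G(a⁵b⁻¹) since powers of a⁵b⁻¹ commute with a⁵b⁻¹; so |C_G(a⁵b⁻¹)| ≥ |⟨a⁵b⁻¹⟩| = 4.
By orbit–stabilizer, |C_G(a⁵b⁻¹)| = |G| / |conj. class of a⁵b⁻¹| = 44 / 11 = 4.
The 4 elements commuting with a⁵b⁻¹ are {e, a¹¹, a⁵b, a⁵b⁻¹}.

Answer: {e, a¹¹, a⁵b, a⁵b⁻¹}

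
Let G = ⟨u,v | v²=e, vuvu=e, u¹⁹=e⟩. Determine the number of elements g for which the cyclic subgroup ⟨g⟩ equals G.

⟨g⟩ = G would require ord(g) = |G| = 38, but the maximum element order in G is 19 < 38. So G is not cyclic and no single element generates it: the count is 0.

Answer: 0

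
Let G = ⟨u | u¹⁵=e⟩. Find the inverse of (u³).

The order of (u³) is 5 (smallest k with (u³)ᵏ = e), so (u³)⁻¹ = (u³)⁴ = u¹².
Check: (u³) · (u¹²) → (u³) · u¹² = e, giving e as required.

Answer: u¹²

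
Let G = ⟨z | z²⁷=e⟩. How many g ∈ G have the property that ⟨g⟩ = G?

G is cyclic of order 27. An element generates G iff its order is 27, and a cyclic group of order 27 has exactly φ(27) = 18 such elements.

Answer: 18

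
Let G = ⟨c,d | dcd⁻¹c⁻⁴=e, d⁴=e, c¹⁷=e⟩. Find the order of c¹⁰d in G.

Compute successive powers until reaching e:
  (c¹⁰d)¹ = c¹⁰d, (c¹⁰d)² = c¹⁶d², (c¹⁰d)³ = c⁶d³, (c¹⁰d)⁴ = e.
The smallest positive k with (c¹⁰d)ᵏ = e is 4.

Answer: 4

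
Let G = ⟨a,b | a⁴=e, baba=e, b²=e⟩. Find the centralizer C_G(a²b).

⟨a²b⟩ ⊆ C_G(a²b) since powers of a²b commute with a²b; so |C_G(a²b)| ≥ |⟨a²b⟩| = 2.
By orbit–stabilizer, |C_G(a²b)| = |G| / |conj. class of a²b| = 8 / 2 = 4.
The 4 elements commuting with a²b are {e, a², b, a²b}.

Answer: {e, a², b, a²b}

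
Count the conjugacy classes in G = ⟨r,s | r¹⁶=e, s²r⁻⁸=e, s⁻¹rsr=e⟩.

The conjugacy classes (representative and size) are:
  [e] (size 1), [r] (size 2), [r¹⁴] (size 2), [r³] (size 2), [r¹²] (size 2), [r⁵] (size 2), [r¹⁰] (size 2), [r⁷] (size 2), [r⁸] (size 1), [r⁶s] (size 8), [r³s⁻¹] (size 8).
Class equation: 1 + 2 + 2 + 2 + 2 + 2 + 2 + 2 + 1 + 8 + 8 = 32 = |G|. So G has 11 conjugacy classes.

Answer: 11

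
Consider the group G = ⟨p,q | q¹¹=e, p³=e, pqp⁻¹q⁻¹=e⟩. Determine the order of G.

Enumerate words in the generators, reducing via the relations: the distinct elements are
  {e, p, q, pq, p², q², q³, q⁴, q⁵, q⁶, q⁷, q⁸, q⁹, pq², pq³, pq⁴, pq⁵, pq⁶, pq⁷, pq⁸, pq⁹, p²q, q¹⁰, pq¹⁰, p²q², p²q³, p²q⁴, p²q⁵, p²q⁶, p²q⁷, p²q⁸, p²q⁹, p²q¹⁰}.
No further products give new elements, so |G| = 33.

Answer: 33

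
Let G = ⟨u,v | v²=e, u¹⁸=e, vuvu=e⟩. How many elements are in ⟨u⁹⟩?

|⟨u⁹⟩| equals the order of u⁹. Compute successive powers until reaching e:
  (u⁹)¹ = u⁹, (u⁹)² = e.
The smallest positive k with (u⁹)ᵏ = e is 2, so |⟨u⁹⟩| = 2.

Answer: 2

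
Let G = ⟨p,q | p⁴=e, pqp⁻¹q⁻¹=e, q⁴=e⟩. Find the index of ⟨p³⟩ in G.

First find ord(p³) by computing successive powers:
  (p³)¹ = p³, (p³)² = p², (p³)³ = p, (p³)⁴ = e.
So |⟨p³⟩| = ord(p³) = 4. With |G| = 16, by Lagrange [G : ⟨p³⟩] = 16/4 = 4.

Answer: 4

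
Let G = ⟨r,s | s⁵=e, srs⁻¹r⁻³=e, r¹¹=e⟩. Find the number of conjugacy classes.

The conjugacy classes (representative and size) are:
  [e] (size 1), [r³] (size 5), [r⁶] (size 5), [r⁷s] (size 11), [r⁹s²] (size 11), [r⁷s³] (size 11), [r⁷s⁴] (size 11).
Class equation: 1 + 5 + 5 + 11 + 11 + 11 + 11 = 55 = |G|. So G has 7 conjugacy classes.

Answer: 7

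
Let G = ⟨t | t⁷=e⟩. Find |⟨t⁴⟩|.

|⟨t⁴⟩| equals the order of t⁴. Compute successive powers until reaching e:
  (t⁴)¹ = t⁴, (t⁴)² = t, (t⁴)³ = t⁵, (t⁴)⁴ = t², (t⁴)⁵ = t⁶, (t⁴)⁶ = t³, (t⁴)⁷ = e.
The smallest positive k with (t⁴)ᵏ = e is 7, so |⟨t⁴⟩| = 7.

Answer: 7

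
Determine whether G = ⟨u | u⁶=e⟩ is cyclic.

|G| = 6. The element u has order 6 (its powers give 6 distinct elements), so ⟨u⟩ = G and G is cyclic.

Answer: Yes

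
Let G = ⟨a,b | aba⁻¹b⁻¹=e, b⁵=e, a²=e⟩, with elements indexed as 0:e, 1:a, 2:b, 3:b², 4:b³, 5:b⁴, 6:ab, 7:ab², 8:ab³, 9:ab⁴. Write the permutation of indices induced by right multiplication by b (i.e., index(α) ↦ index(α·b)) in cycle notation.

(0 2 3 4 5)(1 6 7 8 9)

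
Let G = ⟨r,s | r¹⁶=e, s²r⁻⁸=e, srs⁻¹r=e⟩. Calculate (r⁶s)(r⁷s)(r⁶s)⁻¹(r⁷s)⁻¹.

[(r⁶s), (r⁷s)] = (r⁶s)·(r⁷s)·(r⁶s)⁻¹·(r⁷s)⁻¹.
  (r⁶s) · (r⁷s) = r⁷
  (r⁷) · (r⁶s⁻¹) = r⁵s
  (r⁵s) · (r⁷s⁻¹) = r¹⁴

Answer: r¹⁴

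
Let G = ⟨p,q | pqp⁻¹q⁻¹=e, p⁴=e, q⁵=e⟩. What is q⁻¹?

The order of q is 5 (smallest k with qᵏ = e), so q⁻¹ = q⁴ = q⁴.
Check: q · (q⁴) → q · q⁴ = e, giving e as required.

Answer: q⁴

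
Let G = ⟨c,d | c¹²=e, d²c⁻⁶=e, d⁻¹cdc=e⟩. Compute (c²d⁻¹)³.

Compute successive powers of (c²d⁻¹), reducing at each step:
  (c²d⁻¹)²: (c²d⁻¹) · c² = d⁻¹;   (d⁻¹) · d⁻¹ = c⁶
  (c²d⁻¹)³: (c⁶) · c² = c⁸;   (c⁸) · d⁻¹ = c²d

Answer: c²d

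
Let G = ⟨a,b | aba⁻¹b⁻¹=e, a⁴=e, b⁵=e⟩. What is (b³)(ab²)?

Compute (b³) · (ab²) by multiplying left to right and reducing via the relations at each step:
  (b³) · a = ab³
  (ab³) · b² = a

Answer: a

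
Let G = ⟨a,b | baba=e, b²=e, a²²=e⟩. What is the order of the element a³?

Compute successive powers until reaching e:
  (a³)¹ = a³, (a³)² = a⁶, (a³)³ = a⁹, (a³)⁴ = a¹², (a³)⁵ = a¹⁵, (a³)⁶ = a¹⁸, (a³)⁷ = a²¹, (a³)⁸ = a², (a³)⁹ = a⁵, (a³)¹⁰ = a⁸, (a³)¹¹ = a¹¹, (a³)¹² = a¹⁴, (a³)¹³ = a¹⁷, (a³)¹⁴ = a²⁰, (a³)¹⁵ = a, (a³)¹⁶ = a⁴, (a³)¹⁷ = a⁷, (a³)¹⁸ = a¹⁰, (a³)¹⁹ = a¹³, (a³)²⁰ = a¹⁶, (a³)²¹ = a¹⁹, (a³)²² = e.
The smallest positive k with (a³)ᵏ = e is 22.

Answer: 22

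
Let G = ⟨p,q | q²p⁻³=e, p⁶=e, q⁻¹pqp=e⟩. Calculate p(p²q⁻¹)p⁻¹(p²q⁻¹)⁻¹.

[p, (p²q⁻¹)] = p·(p²q⁻¹)·p⁻¹·(p²q⁻¹)⁻¹.
  p · (p²q⁻¹) = q
  q · (p⁵) = pq
  (pq) · (p²q) = p²

Answer: p²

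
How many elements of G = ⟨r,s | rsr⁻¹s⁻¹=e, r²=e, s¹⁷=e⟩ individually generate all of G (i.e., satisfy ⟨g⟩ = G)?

G is cyclic of order 34. An element generates G iff its order is 34, and a cyclic group of order 34 has exactly φ(34) = 16 such elements.

Answer: 16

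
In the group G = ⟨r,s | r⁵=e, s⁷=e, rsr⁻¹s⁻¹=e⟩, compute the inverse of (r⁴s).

The order of (r⁴s) is 35 (smallest k with (r⁴s)ᵏ = e), so (r⁴s)⁻¹ = (r⁴s)³⁴ = rs⁶.
Check: (r⁴s) · (rs⁶) → (r⁴s) · r = s;   s · s⁶ = e, giving e as required.

Answer: rs⁶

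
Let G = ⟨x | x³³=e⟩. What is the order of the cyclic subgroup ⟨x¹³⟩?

|⟨x¹³⟩| equals the order of x¹³. Compute successive powers until reaching e:
  (x¹³)¹ = x¹³, (x¹³)² = x²⁶, (x¹³)³ = x⁶, (x¹³)⁴ = x¹⁹, (x¹³)⁵ = x³², (x¹³)⁶ = x¹², (x¹³)⁷ = x²⁵, (x¹³)⁸ = x⁵, (x¹³)⁹ = x¹⁸, (x¹³)¹⁰ = x³¹, (x¹³)¹¹ = x¹¹, (x¹³)¹² = x²⁴, (x¹³)¹³ = x⁴, (x¹³)¹⁴ = x¹⁷, (x¹³)¹⁵ = x³⁰, (x¹³)¹⁶ = x¹⁰, (x¹³)¹⁷ = x²³, (x¹³)¹⁸ = x³, (x¹³)¹⁹ = x¹⁶, (x¹³)²⁰ = x²⁹, (x¹³)²¹ = x⁹, (x¹³)²² = x²², (x¹³)²³ = x², (x¹³)²⁴ = x¹⁵, (x¹³)²⁵ = x²⁸, (x¹³)²⁶ = x⁸, (x¹³)²⁷ = x²¹, (x¹³)²⁸ = x, (x¹³)²⁹ = x¹⁴, (x¹³)³⁰ = x²⁷, (x¹³)³¹ = x⁷, (x¹³)³² = x²⁰, (x¹³)³³ = e.
The smallest positive k with (x¹³)ᵏ = e is 33, so |⟨x¹³⟩| = 33.

Answer: 33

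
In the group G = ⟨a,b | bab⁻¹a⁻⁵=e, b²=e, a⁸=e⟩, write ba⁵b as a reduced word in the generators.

Multiply left to right, reducing at each step:
  b · a⁵ = ab
  (ab) · b = a

Answer: a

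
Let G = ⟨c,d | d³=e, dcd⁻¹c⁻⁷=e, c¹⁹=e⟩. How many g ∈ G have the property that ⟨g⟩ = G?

⟨g⟩ = G would require ord(g) = |G| = 57, but the maximum element order in G is 19 < 57. So G is not cyclic and no single element generates it: the count is 0.

Answer: 0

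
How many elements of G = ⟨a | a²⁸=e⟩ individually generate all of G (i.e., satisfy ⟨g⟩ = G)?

G is cyclic of order 28. An element generates G iff its order is 28, and a cyclic group of order 28 has exactly φ(28) = 12 such elements.

Answer: 12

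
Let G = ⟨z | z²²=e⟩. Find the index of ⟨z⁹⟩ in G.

First find ord(z⁹) by computing successive powers:
  (z⁹)¹ = z⁹, (z⁹)² = z¹⁸, (z⁹)³ = z⁵, (z⁹)⁴ = z¹⁴, (z⁹)⁵ = z, (z⁹)⁶ = z¹⁰, (z⁹)⁷ = z¹⁹, (z⁹)⁸ = z⁶, (z⁹)⁹ = z¹⁵, (z⁹)¹⁰ = z², (z⁹)¹¹ = z¹¹, (z⁹)¹² = z²⁰, (z⁹)¹³ = z⁷, (z⁹)¹⁴ = z¹⁶, (z⁹)¹⁵ = z³, (z⁹)¹⁶ = z¹², (z⁹)¹⁷ = z²¹, (z⁹)¹⁸ = z⁸, (z⁹)¹⁹ = z¹⁷, (z⁹)²⁰ = z⁴, (z⁹)²¹ = z¹³, (z⁹)²² = e.
So |⟨z⁹⟩| = ord(z⁹) = 22. With |G| = 22, by Lagrange [G : ⟨z⁹⟩] = 22/22 = 1.

Answer: 1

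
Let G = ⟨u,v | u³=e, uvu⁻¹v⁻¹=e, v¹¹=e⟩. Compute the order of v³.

Compute successive powers until reaching e:
  (v³)¹ = v³, (v³)² = v⁶, (v³)³ = v⁹, (v³)⁴ = v, (v³)⁵ = v⁴, (v³)⁶ = v⁷, (v³)⁷ = v¹⁰, (v³)⁸ = v², (v³)⁹ = v⁵, (v³)¹⁰ = v⁸, (v³)¹¹ = e.
The smallest positive k with (v³)ᵏ = e is 11.

Answer: 11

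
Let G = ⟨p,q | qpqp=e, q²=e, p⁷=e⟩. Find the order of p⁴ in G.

Compute successive powers until reaching e:
  (p⁴)¹ = p⁴, (p⁴)² = p, (p⁴)³ = p⁵, (p⁴)⁴ = p², (p⁴)⁵ = p⁶, (p⁴)⁶ = p³, (p⁴)⁷ = e.
The smallest positive k with (p⁴)ᵏ = e is 7.

Answer: 7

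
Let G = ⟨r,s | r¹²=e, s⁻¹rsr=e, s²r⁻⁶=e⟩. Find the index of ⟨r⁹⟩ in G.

First find ord(r⁹) by computing successive powers:
  (r⁹)¹ = r⁹, (r⁹)² = r⁶, (r⁹)³ = r³, (r⁹)⁴ = e.
So |⟨r⁹⟩| = ord(r⁹) = 4. With |G| = 24, by Lagrange [G : ⟨r⁹⟩] = 24/4 = 6.

Answer: 6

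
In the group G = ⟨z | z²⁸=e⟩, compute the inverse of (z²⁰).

The order of (z²⁰) is 7 (smallest k with (z²⁰)ᵏ = e), so (z²⁰)⁻¹ = (z²⁰)⁶ = z⁸.
Check: (z²⁰) · (z⁸) → (z²⁰) · z⁸ = e, giving e as required.

Answer: z⁸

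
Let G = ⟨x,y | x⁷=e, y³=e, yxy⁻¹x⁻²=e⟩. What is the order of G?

Enumerate words in the generators, reducing via the relations: the distinct elements are
  {e, x, y, xy, x², x³, x⁴, x⁵, x⁶, y², xy², x²y, x³y, x⁴y, x⁵y, x⁶y, x²y², x³y², x⁴y², x⁵y², x⁶y²}.
No further products give new elements, so |G| = 21.

Answer: 21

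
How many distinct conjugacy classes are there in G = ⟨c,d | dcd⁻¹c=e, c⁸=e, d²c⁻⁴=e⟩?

The conjugacy classes (representative and size) are:
  [e] (size 1), [c⁷] (size 2), [c²] (size 2), [c⁵] (size 2), [c⁴] (size 1), [c²d⁻¹] (size 4), [c³d] (size 4).
Class equation: 1 + 2 + 2 + 2 + 1 + 4 + 4 = 16 = |G|. So G has 7 conjugacy classes.

Answer: 7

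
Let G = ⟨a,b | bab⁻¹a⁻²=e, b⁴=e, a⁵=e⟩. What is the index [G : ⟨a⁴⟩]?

First find ord(a⁴) by computing successive powers:
  (a⁴)¹ = a⁴, (a⁴)² = a³, (a⁴)³ = a², (a⁴)⁴ = a, (a⁴)⁵ = e.
So |⟨a⁴⟩| = ord(a⁴) = 5. With |G| = 20, by Lagrange [G : ⟨a⁴⟩] = 20/5 = 4.

Answer: 4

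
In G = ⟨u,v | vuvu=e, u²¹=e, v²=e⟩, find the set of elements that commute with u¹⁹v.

⟨u¹⁹v⟩ ⊆ C_G(u¹⁹v) since powers of u¹⁹v commute with u¹⁹v; so |C_G(u¹⁹v)| ≥ |⟨u¹⁹v⟩| = 2.
By orbit–stabilizer, |C_G(u¹⁹v)| = |G| / |conj. class of u¹⁹v| = 42 / 21 = 2.
The 2 elements commuting with u¹⁹v are {e, u¹⁹v}.

Answer: {e, u¹⁹v}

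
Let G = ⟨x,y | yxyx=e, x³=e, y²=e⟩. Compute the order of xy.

Compute successive powers until reaching e:
  (xy)¹ = xy, (xy)² = e.
The smallest positive k with (xy)ᵏ = e is 2.

Answer: 2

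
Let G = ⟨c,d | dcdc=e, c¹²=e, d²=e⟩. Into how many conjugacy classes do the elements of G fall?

The conjugacy classes (representative and size) are:
  [e] (size 1), [c¹¹] (size 2), [c²] (size 2), [c⁹] (size 2), [c⁴] (size 2), [c⁵] (size 2), [c⁶] (size 1), [d] (size 6), [cd] (size 6).
Class equation: 1 + 2 + 2 + 2 + 2 + 2 + 1 + 6 + 6 = 24 = |G|. So G has 9 conjugacy classes.

Answer: 9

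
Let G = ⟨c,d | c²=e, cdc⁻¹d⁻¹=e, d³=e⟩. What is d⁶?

Compute successive powers of d, reducing at each step:
  d²: d · d = d²
  d³: (d²) · d = e
  d⁴: e · d = d
  d⁵: d · d = d²
  d⁶: (d²) · d = e

Answer: e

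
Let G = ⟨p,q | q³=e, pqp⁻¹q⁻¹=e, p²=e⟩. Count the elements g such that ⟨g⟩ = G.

G is cyclic of order 6. An element generates G iff its order is 6, and a cyclic group of order 6 has exactly φ(6) = 2 such elements.

Answer: 2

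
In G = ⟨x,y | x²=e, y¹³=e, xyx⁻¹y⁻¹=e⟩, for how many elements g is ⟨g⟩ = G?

G is cyclic of order 26. An element generates G iff its order is 26, and a cyclic group of order 26 has exactly φ(26) = 12 such elements.

Answer: 12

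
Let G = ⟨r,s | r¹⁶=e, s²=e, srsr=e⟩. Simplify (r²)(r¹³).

Compute (r²) · (r¹³) by multiplying left to right and reducing via the relations at each step:
  (r²) · r¹³ = r¹⁵

Answer: r¹⁵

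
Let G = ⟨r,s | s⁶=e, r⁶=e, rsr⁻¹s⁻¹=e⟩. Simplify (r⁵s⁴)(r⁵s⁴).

Compute (r⁵s⁴) · (r⁵s⁴) by multiplying left to right and reducing via the relations at each step:
  (r⁵s⁴) · r⁵ = r⁴s⁴
  (r⁴s⁴) · s⁴ = r⁴s²

Answer: r⁴s²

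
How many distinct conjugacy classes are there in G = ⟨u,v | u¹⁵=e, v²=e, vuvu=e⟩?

The conjugacy classes (representative and size) are:
  [e] (size 1), [u¹⁴] (size 2), [u²] (size 2), [u³] (size 2), [u⁴] (size 2), [u¹⁰] (size 2), [u⁹] (size 2), [u⁷] (size 2), [u¹³v] (size 15).
Class equation: 1 + 2 + 2 + 2 + 2 + 2 + 2 + 2 + 15 = 30 = |G|. So G has 9 conjugacy classes.

Answer: 9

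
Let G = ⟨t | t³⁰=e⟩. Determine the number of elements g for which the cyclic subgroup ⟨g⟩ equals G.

G is cyclic of order 30. An element generates G iff its order is 30, and a cyclic group of order 30 has exactly φ(30) = 8 such elements.

Answer: 8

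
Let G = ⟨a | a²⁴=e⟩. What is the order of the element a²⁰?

Compute successive powers until reaching e:
  (a²⁰)¹ = a²⁰, (a²⁰)² = a¹⁶, (a²⁰)³ = a¹², (a²⁰)⁴ = a⁸, (a²⁰)⁵ = a⁴, (a²⁰)⁶ = e.
The smallest positive k with (a²⁰)ᵏ = e is 6.

Answer: 6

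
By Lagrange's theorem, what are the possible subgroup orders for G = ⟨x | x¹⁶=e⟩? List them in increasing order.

|G| = 16 = 2⁴. By Lagrange's theorem the order of any subgroup divides 16; the divisors of 16 are 1, 2, 4, 8, 16.

Answer: 1, 2, 4, 8, 16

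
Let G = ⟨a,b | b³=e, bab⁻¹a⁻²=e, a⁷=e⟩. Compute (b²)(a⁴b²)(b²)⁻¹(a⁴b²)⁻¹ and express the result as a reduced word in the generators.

[(b²), (a⁴b²)] = (b²)·(a⁴b²)·(b²)⁻¹·(a⁴b²)⁻¹.
  (b²) · (a⁴b²) = a²b
  (a²b) · b = a²b²
  (a²b²) · (a⁶b) = a⁵

Answer: a⁵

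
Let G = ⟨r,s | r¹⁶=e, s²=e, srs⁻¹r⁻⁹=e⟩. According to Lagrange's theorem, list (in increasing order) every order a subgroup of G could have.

|G| = 32 = 2⁵. By Lagrange's theorem the order of any subgroup divides 32; the divisors of 32 are 1, 2, 4, 8, 16, 32.

Answer: 1, 2, 4, 8, 16, 32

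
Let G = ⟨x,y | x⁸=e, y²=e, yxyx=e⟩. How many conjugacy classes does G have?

The conjugacy classes (representative and size) are:
  [e] (size 1), [x] (size 2), [x⁶] (size 2), [x³] (size 2), [x⁴] (size 1), [y] (size 4), [x⁵y] (size 4).
Class equation: 1 + 2 + 2 + 2 + 1 + 4 + 4 = 16 = |G|. So G has 7 conjugacy classes.

Answer: 7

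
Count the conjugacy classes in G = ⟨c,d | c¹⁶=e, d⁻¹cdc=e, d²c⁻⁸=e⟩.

The conjugacy classes (representative and size) are:
  [e] (size 1), [c] (size 2), [c¹⁴] (size 2), [c³] (size 2), [c¹²] (size 2), [c⁵] (size 2), [c¹⁰] (size 2), [c⁷] (size 2), [c⁸] (size 1), [c⁶d] (size 8), [c³d⁻¹] (size 8).
Class equation: 1 + 2 + 2 + 2 + 2 + 2 + 2 + 2 + 1 + 8 + 8 = 32 = |G|. So G has 11 conjugacy classes.

Answer: 11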